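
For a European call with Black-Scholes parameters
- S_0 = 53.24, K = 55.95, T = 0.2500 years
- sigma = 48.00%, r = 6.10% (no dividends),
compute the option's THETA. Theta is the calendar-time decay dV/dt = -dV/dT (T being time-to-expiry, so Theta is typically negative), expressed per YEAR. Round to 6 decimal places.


d1 = -0.0233268385; d2 = -0.2633268385
phi(d1) = 0.3988337547; exp(-qT) = 1.0000000000; exp(-rT) = 0.9848656924
Theta = -S*exp(-qT)*phi(d1)*sigma/(2*sqrt(T)) - r*K*exp(-rT)*N(d2) + q*S*exp(-qT)*N(d1)
N(d1) = 0.4906947818; N(d2) = 0.3961493377; sqrt(T) = 0.5000000000
Term 1 = -53.2400 * 1.0000000000 * 0.3988337547 * 0.4800 / (2 * 0.5000000000) = -10.1922763681
Term 2 = -0.0610 * 55.9500 * 0.9848656924 * 0.3961493377 = -1.3315757249
Term 3 = 0 (no dividend yield, q = 0)
Theta = -10.1922763681 + (-1.3315757249) + (0.0000000000) = -11.523852

Answer: Theta = -11.523852


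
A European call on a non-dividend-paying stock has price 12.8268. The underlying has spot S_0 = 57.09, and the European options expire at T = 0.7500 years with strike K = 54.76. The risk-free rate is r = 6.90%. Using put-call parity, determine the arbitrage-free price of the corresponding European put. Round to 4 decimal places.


Answer: Put price = 7.7350

Derivation:
Put-call parity: C - P = S_0 * exp(-qT) - K * exp(-rT).
S_0 * exp(-qT) = 57.0900 * 1.00000000 = 57.09000000
K * exp(-rT) = 54.7600 * 0.94956623 = 51.99824669
P = C - S*exp(-qT) + K*exp(-rT)
P = 12.8268 - 57.09000000 + 51.99824669 = 7.7350


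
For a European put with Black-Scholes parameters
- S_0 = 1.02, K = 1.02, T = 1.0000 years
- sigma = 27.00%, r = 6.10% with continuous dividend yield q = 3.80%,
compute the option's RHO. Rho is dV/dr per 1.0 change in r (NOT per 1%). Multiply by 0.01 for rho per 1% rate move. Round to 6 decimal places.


d1 = 0.2201851852; d2 = -0.0498148148
phi(d1) = 0.3893878879; exp(-qT) = 0.9627129409; exp(-rT) = 0.9408232398
N(-d2) = 0.5198650196
Rho = -K*T*exp(-rT)*N(-d2) = -1.0200 * 1.0000 * 0.9408232398 * 0.5198650196 = -0.498883

Answer: Rho = -0.498883


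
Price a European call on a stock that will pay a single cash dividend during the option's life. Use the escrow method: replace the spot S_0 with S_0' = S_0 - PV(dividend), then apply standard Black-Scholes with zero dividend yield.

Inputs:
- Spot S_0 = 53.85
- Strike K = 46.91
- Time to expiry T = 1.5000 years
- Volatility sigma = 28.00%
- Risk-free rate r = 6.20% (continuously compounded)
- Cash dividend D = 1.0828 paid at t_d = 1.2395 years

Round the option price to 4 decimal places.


PV(D) = D * exp(-r * t_d) = 1.0828 * 0.92602967 = 1.00270493
S_0' = S_0 - PV(D) = 53.8500 - 1.00270493 = 52.84729507
d1 = (ln(S_0'/K) + (r + sigma^2/2)*T) / (sigma*sqrt(T)) = 0.79018106
d2 = d1 - sigma*sqrt(T) = 0.44725250
exp(-rT) = 0.91119350
N(d1) = 0.78528898; N(d2) = 0.67265362
C = S_0' * N(d1) - K * exp(-rT) * N(d2) = 52.84729507 * 0.78528898 - 46.9100 * 0.91119350 * 0.67265362 = 12.7484

Answer: Price = 12.7484


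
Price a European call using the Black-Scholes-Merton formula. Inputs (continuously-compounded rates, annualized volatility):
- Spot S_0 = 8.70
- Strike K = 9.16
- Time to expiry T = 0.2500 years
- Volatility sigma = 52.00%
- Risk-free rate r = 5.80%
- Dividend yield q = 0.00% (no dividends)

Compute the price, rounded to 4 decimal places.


d1 = (ln(S/K) + (r - q + 0.5*sigma^2) * T) / (sigma * sqrt(T)) = -0.01239674
d2 = d1 - sigma * sqrt(T) = -0.27239674
exp(-rT) = 0.98560462; exp(-qT) = 1.00000000
C = S_0 * exp(-qT) * N(d1) - K * exp(-rT) * N(d2)
N(d1) = 0.49505454; N(d2) = 0.39265849
C = 8.7000 * 1.00000000 * 0.49505454 - 9.1600 * 0.98560462 * 0.39265849 = 0.7620

Answer: Price = 0.7620


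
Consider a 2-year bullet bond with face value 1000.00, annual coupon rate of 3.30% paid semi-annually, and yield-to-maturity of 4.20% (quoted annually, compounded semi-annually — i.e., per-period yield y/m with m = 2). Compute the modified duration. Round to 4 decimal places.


Answer: Modified duration = 1.9112

Derivation:
Coupon per period c = face * coupon_rate / m = 16.500000
Periods per year m = 2; per-period yield y/m = 0.021000
Number of cashflows N = 4
Cashflows (t years, CF_t, discount factor 1/(1+y/m)^(m*t), PV):
  t = 0.5000: CF_t = 16.500000, DF = 0.979432, PV = 16.160627
  t = 1.0000: CF_t = 16.500000, DF = 0.959287, PV = 15.828234
  t = 1.5000: CF_t = 16.500000, DF = 0.939556, PV = 15.502678
  t = 2.0000: CF_t = 1016.500000, DF = 0.920231, PV = 935.415183
Price P = sum_t PV_t = 982.906721
First compute Macaulay numerator sum_t t * PV_t:
  t * PV_t at t = 0.5000: 8.080313
  t * PV_t at t = 1.0000: 15.828234
  t * PV_t at t = 1.5000: 23.254017
  t * PV_t at t = 2.0000: 1870.830365
Macaulay duration D = 1917.992929 / 982.906721 = 1.951348
Modified duration = D / (1 + y/m) = 1.951348 / (1 + 0.021000) = 1.911212


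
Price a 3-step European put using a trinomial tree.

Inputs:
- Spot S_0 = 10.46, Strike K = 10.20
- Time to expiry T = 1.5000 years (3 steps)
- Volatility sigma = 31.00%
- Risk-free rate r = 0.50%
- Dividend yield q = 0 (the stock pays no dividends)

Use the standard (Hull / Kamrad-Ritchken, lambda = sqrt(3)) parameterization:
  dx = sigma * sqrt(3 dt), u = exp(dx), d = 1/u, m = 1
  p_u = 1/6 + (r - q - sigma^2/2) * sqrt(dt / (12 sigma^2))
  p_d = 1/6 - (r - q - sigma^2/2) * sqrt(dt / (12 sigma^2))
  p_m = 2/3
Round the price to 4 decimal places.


Answer: Price = V(0,0) = 1.2843

Derivation:
dt = T/N = 0.500000; dx = sigma*sqrt(3*dt) = 0.379671
u = exp(dx) = 1.461803; d = 1/u = 0.684086
p_u = 0.138320, p_m = 0.666667, p_d = 0.195014
Discount per step: exp(-r*dt) = 0.997503
Stock lattice S(k, j) with j the centered position index:
  k=0: S(0,+0) = 10.4600
  k=1: S(1,-1) = 7.1555; S(1,+0) = 10.4600; S(1,+1) = 15.2905
  k=2: S(2,-2) = 4.8950; S(2,-1) = 7.1555; S(2,+0) = 10.4600; S(2,+1) = 15.2905; S(2,+2) = 22.3517
  k=3: S(3,-3) = 3.3486; S(3,-2) = 4.8950; S(3,-1) = 7.1555; S(3,+0) = 10.4600; S(3,+1) = 15.2905; S(3,+2) = 22.3517; S(3,+3) = 32.6737
Terminal payoffs V(N, j) = max(K - S_T, 0):
  V(3,-3) = 6.851389; V(3,-2) = 5.304988; V(3,-1) = 3.044455; V(3,+0) = 0.000000; V(3,+1) = 0.000000; V(3,+2) = 0.000000; V(3,+3) = 0.000000
Backward induction: V(k, j) = exp(-r*dt) * [p_u * V(k+1, j+1) + p_m * V(k+1, j) + p_d * V(k+1, j-1)]
  V(2,-2) = exp(-r*dt) * [p_u*3.044455 + p_m*5.304988 + p_d*6.851389] = 5.280663
  V(2,-1) = exp(-r*dt) * [p_u*0.000000 + p_m*3.044455 + p_d*5.304988] = 3.056531
  V(2,+0) = exp(-r*dt) * [p_u*0.000000 + p_m*0.000000 + p_d*3.044455] = 0.592228
  V(2,+1) = exp(-r*dt) * [p_u*0.000000 + p_m*0.000000 + p_d*0.000000] = 0.000000
  V(2,+2) = exp(-r*dt) * [p_u*0.000000 + p_m*0.000000 + p_d*0.000000] = 0.000000
  V(1,-1) = exp(-r*dt) * [p_u*0.592228 + p_m*3.056531 + p_d*5.280663] = 3.141541
  V(1,+0) = exp(-r*dt) * [p_u*0.000000 + p_m*0.592228 + p_d*3.056531] = 0.988409
  V(1,+1) = exp(-r*dt) * [p_u*0.000000 + p_m*0.000000 + p_d*0.592228] = 0.115204
  V(0,+0) = exp(-r*dt) * [p_u*0.115204 + p_m*0.988409 + p_d*3.141541] = 1.284303


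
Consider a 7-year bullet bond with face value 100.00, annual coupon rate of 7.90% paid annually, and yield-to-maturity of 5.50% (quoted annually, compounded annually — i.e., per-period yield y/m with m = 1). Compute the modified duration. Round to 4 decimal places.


Answer: Modified duration = 5.4316

Derivation:
Coupon per period c = face * coupon_rate / m = 7.900000
Periods per year m = 1; per-period yield y/m = 0.055000
Number of cashflows N = 7
Cashflows (t years, CF_t, discount factor 1/(1+y/m)^(m*t), PV):
  t = 1.0000: CF_t = 7.900000, DF = 0.947867, PV = 7.488152
  t = 2.0000: CF_t = 7.900000, DF = 0.898452, PV = 7.097774
  t = 3.0000: CF_t = 7.900000, DF = 0.851614, PV = 6.727748
  t = 4.0000: CF_t = 7.900000, DF = 0.807217, PV = 6.377012
  t = 5.0000: CF_t = 7.900000, DF = 0.765134, PV = 6.044561
  t = 6.0000: CF_t = 7.900000, DF = 0.725246, PV = 5.729442
  t = 7.0000: CF_t = 107.900000, DF = 0.687437, PV = 74.174432
Price P = sum_t PV_t = 113.639121
First compute Macaulay numerator sum_t t * PV_t:
  t * PV_t at t = 1.0000: 7.488152
  t * PV_t at t = 2.0000: 14.195548
  t * PV_t at t = 3.0000: 20.183244
  t * PV_t at t = 4.0000: 25.508049
  t * PV_t at t = 5.0000: 30.222807
  t * PV_t at t = 6.0000: 34.376652
  t * PV_t at t = 7.0000: 519.221022
Macaulay duration D = 651.195474 / 113.639121 = 5.730381
Modified duration = D / (1 + y/m) = 5.730381 / (1 + 0.055000) = 5.431641


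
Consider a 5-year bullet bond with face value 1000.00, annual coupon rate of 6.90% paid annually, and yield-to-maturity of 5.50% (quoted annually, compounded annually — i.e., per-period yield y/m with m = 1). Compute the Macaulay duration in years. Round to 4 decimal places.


Coupon per period c = face * coupon_rate / m = 69.000000
Periods per year m = 1; per-period yield y/m = 0.055000
Number of cashflows N = 5
Cashflows (t years, CF_t, discount factor 1/(1+y/m)^(m*t), PV):
  t = 1.0000: CF_t = 69.000000, DF = 0.947867, PV = 65.402844
  t = 2.0000: CF_t = 69.000000, DF = 0.898452, PV = 61.993217
  t = 3.0000: CF_t = 69.000000, DF = 0.851614, PV = 58.761343
  t = 4.0000: CF_t = 69.000000, DF = 0.807217, PV = 55.697955
  t = 5.0000: CF_t = 1069.000000, DF = 0.765134, PV = 817.928624
Price P = sum_t PV_t = 1059.783983
Macaulay numerator sum_t t * PV_t:
  t * PV_t at t = 1.0000: 65.402844
  t * PV_t at t = 2.0000: 123.986433
  t * PV_t at t = 3.0000: 176.284028
  t * PV_t at t = 4.0000: 222.791821
  t * PV_t at t = 5.0000: 4089.643121
Macaulay duration D = (sum_t t * PV_t) / P = 4678.108248 / 1059.783983 = 4.414209

Answer: Macaulay duration = 4.4142 years


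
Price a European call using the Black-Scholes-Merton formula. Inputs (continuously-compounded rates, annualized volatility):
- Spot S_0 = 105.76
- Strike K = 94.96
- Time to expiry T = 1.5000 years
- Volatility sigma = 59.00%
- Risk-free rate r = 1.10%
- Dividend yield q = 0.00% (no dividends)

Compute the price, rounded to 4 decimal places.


Answer: Price = 34.6676

Derivation:
d1 = (ln(S/K) + (r - q + 0.5*sigma^2) * T) / (sigma * sqrt(T)) = 0.53320220
d2 = d1 - sigma * sqrt(T) = -0.18939728
exp(-rT) = 0.98363538; exp(-qT) = 1.00000000
C = S_0 * exp(-qT) * N(d1) - K * exp(-rT) * N(d2)
N(d1) = 0.70305319; N(d2) = 0.42489073
C = 105.7600 * 1.00000000 * 0.70305319 - 94.9600 * 0.98363538 * 0.42489073 = 34.6676


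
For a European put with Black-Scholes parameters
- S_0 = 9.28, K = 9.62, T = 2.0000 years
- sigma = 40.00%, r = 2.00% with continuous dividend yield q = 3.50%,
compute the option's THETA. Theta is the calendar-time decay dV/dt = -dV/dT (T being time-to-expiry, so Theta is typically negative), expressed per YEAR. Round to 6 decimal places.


Answer: Theta = -0.491785

Derivation:
d1 = 0.1662006443; d2 = -0.3994847806
phi(d1) = 0.3934702332; exp(-qT) = 0.9323938199; exp(-rT) = 0.9607894392
Theta = -S*exp(-qT)*phi(d1)*sigma/(2*sqrt(T)) + r*K*exp(-rT)*N(-d2) - q*S*exp(-qT)*N(-d1)
N(-d1) = 0.4339995262; N(-d2) = 0.6552319821; sqrt(T) = 1.4142135624
Term 1 = -9.2800 * 0.9323938199 * 0.3934702332 * 0.4000 / (2 * 1.4142135624) = -0.4814755556
Term 2 = 0.0200 * 9.6200 * 0.9607894392 * 0.6552319821 = 0.1211234900
Term 3 = -0.0350 * 9.2800 * 0.9323938199 * 0.4339995262 = -0.1314330730
Theta = -0.4814755556 + (0.1211234900) + (-0.1314330730) = -0.491785


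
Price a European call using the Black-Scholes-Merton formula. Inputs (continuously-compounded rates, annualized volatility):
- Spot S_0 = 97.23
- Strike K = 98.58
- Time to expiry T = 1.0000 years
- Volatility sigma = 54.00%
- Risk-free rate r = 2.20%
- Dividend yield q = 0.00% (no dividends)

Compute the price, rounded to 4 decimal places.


d1 = (ln(S/K) + (r - q + 0.5*sigma^2) * T) / (sigma * sqrt(T)) = 0.28520538
d2 = d1 - sigma * sqrt(T) = -0.25479462
exp(-rT) = 0.97824024; exp(-qT) = 1.00000000
C = S_0 * exp(-qT) * N(d1) - K * exp(-rT) * N(d2)
N(d1) = 0.61225660; N(d2) = 0.39944086
C = 97.2300 * 1.00000000 * 0.61225660 - 98.5800 * 0.97824024 * 0.39944086 = 21.0097

Answer: Price = 21.0097


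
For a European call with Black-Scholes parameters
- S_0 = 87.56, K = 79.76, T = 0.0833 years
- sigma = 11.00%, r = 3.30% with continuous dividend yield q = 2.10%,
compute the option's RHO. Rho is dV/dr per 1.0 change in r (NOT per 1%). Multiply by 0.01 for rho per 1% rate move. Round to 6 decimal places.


d1 = 2.9862029373; d2 = 2.9544550240
phi(d1) = 0.0046186976; exp(-qT) = 0.9982522291; exp(-rT) = 0.9972548748
N(d2) = 0.9984338910
Rho = K*T*exp(-rT)*N(d2) = 79.7600 * 0.0833 * 0.9972548748 * 0.9984338910 = 6.615393

Answer: Rho = 6.615393


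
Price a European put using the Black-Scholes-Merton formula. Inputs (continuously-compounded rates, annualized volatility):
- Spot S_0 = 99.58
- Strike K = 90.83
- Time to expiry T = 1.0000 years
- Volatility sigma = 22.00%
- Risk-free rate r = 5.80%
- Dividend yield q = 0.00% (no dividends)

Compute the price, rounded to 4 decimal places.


d1 = (ln(S/K) + (r - q + 0.5*sigma^2) * T) / (sigma * sqrt(T)) = 0.79168961
d2 = d1 - sigma * sqrt(T) = 0.57168961
exp(-rT) = 0.94364995; exp(-qT) = 1.00000000
P = K * exp(-rT) * N(-d2) - S_0 * exp(-qT) * N(-d1)
N(-d1) = 0.21427084; N(-d2) = 0.28376614
P = 90.8300 * 0.94364995 * 0.28376614 - 99.5800 * 1.00000000 * 0.21427084 = 2.9850

Answer: Price = 2.9850


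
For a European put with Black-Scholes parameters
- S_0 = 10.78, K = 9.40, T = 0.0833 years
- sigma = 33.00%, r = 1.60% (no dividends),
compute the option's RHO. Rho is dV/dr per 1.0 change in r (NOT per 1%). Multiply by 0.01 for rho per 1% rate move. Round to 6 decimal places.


Answer: Rho = -0.062612

Derivation:
d1 = 1.4998503973; d2 = 1.4046066573
phi(d1) = 0.1295466618; exp(-qT) = 1.0000000000; exp(-rT) = 0.9986680878
N(-d2) = 0.0800691379
Rho = -K*T*exp(-rT)*N(-d2) = -9.4000 * 0.0833 * 0.9986680878 * 0.0800691379 = -0.062612


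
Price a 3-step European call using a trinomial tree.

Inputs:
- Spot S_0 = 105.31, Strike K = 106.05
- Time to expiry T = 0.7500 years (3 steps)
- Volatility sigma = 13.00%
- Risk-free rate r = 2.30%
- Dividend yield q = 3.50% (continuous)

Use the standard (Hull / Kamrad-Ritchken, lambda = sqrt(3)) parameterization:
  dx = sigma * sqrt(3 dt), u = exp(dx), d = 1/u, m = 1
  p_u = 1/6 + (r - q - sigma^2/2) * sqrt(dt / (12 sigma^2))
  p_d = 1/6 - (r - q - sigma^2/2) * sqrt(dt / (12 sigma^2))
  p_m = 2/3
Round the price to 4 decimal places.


Answer: Price = V(0,0) = 3.5399

Derivation:
dt = T/N = 0.250000; dx = sigma*sqrt(3*dt) = 0.112583
u = exp(dx) = 1.119165; d = 1/u = 0.893523
p_u = 0.143961, p_m = 0.666667, p_d = 0.189372
Discount per step: exp(-r*dt) = 0.994266
Stock lattice S(k, j) with j the centered position index:
  k=0: S(0,+0) = 105.3100
  k=1: S(1,-1) = 94.0969; S(1,+0) = 105.3100; S(1,+1) = 117.8593
  k=2: S(2,-2) = 84.0777; S(2,-1) = 94.0969; S(2,+0) = 105.3100; S(2,+1) = 117.8593; S(2,+2) = 131.9041
  k=3: S(3,-3) = 75.1254; S(3,-2) = 84.0777; S(3,-1) = 94.0969; S(3,+0) = 105.3100; S(3,+1) = 117.8593; S(3,+2) = 131.9041; S(3,+3) = 147.6225
Terminal payoffs V(N, j) = max(S_T - K, 0):
  V(3,-3) = 0.000000; V(3,-2) = 0.000000; V(3,-1) = 0.000000; V(3,+0) = 0.000000; V(3,+1) = 11.809317; V(3,+2) = 25.854079; V(3,+3) = 41.572493
Backward induction: V(k, j) = exp(-r*dt) * [p_u * V(k+1, j+1) + p_m * V(k+1, j) + p_d * V(k+1, j-1)]
  V(2,-2) = exp(-r*dt) * [p_u*0.000000 + p_m*0.000000 + p_d*0.000000] = 0.000000
  V(2,-1) = exp(-r*dt) * [p_u*0.000000 + p_m*0.000000 + p_d*0.000000] = 0.000000
  V(2,+0) = exp(-r*dt) * [p_u*11.809317 + p_m*0.000000 + p_d*0.000000] = 1.690337
  V(2,+1) = exp(-r*dt) * [p_u*25.854079 + p_m*11.809317 + p_d*0.000000] = 11.528385
  V(2,+2) = exp(-r*dt) * [p_u*41.572493 + p_m*25.854079 + p_d*11.809317] = 25.311277
  V(1,-1) = exp(-r*dt) * [p_u*1.690337 + p_m*0.000000 + p_d*0.000000] = 0.241948
  V(1,+0) = exp(-r*dt) * [p_u*11.528385 + p_m*1.690337 + p_d*0.000000] = 2.770555
  V(1,+1) = exp(-r*dt) * [p_u*25.311277 + p_m*11.528385 + p_d*1.690337] = 11.582743
  V(0,+0) = exp(-r*dt) * [p_u*11.582743 + p_m*2.770555 + p_d*0.241948] = 3.539908


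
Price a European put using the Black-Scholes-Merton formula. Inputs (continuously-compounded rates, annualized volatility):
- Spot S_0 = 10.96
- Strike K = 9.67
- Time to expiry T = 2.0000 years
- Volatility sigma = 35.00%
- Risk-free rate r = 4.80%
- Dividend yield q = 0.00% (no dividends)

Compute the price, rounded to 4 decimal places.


Answer: Price = 1.0270

Derivation:
d1 = (ln(S/K) + (r - q + 0.5*sigma^2) * T) / (sigma * sqrt(T)) = 0.69442729
d2 = d1 - sigma * sqrt(T) = 0.19945254
exp(-rT) = 0.90846402; exp(-qT) = 1.00000000
P = K * exp(-rT) * N(-d2) - S_0 * exp(-qT) * N(-d1)
N(-d1) = 0.24370714; N(-d2) = 0.42095438
P = 9.6700 * 0.90846402 * 0.42095438 - 10.9600 * 1.00000000 * 0.24370714 = 1.0270


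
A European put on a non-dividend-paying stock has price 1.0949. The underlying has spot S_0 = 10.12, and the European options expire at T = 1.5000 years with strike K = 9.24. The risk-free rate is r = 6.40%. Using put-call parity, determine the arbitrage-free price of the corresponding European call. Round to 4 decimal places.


Put-call parity: C - P = S_0 * exp(-qT) - K * exp(-rT).
S_0 * exp(-qT) = 10.1200 * 1.00000000 = 10.12000000
K * exp(-rT) = 9.2400 * 0.90846402 = 8.39420751
C = P + S*exp(-qT) - K*exp(-rT)
C = 1.0949 + 10.12000000 - 8.39420751 = 2.8207

Answer: Call price = 2.8207


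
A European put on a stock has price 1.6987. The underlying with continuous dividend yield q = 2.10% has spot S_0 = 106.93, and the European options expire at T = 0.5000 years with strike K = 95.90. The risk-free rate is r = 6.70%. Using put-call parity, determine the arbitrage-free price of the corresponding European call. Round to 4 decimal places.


Answer: Call price = 14.7712

Derivation:
Put-call parity: C - P = S_0 * exp(-qT) - K * exp(-rT).
S_0 * exp(-qT) = 106.9300 * 0.98955493 = 105.81310894
K * exp(-rT) = 95.9000 * 0.96705491 = 92.74056599
C = P + S*exp(-qT) - K*exp(-rT)
C = 1.6987 + 105.81310894 - 92.74056599 = 14.7712


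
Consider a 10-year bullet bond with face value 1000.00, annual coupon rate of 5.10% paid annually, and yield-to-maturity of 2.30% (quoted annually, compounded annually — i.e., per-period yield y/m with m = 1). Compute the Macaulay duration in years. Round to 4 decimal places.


Answer: Macaulay duration = 8.3055 years

Derivation:
Coupon per period c = face * coupon_rate / m = 51.000000
Periods per year m = 1; per-period yield y/m = 0.023000
Number of cashflows N = 10
Cashflows (t years, CF_t, discount factor 1/(1+y/m)^(m*t), PV):
  t = 1.0000: CF_t = 51.000000, DF = 0.977517, PV = 49.853372
  t = 2.0000: CF_t = 51.000000, DF = 0.955540, PV = 48.732524
  t = 3.0000: CF_t = 51.000000, DF = 0.934056, PV = 47.636876
  t = 4.0000: CF_t = 51.000000, DF = 0.913056, PV = 46.565861
  t = 5.0000: CF_t = 51.000000, DF = 0.892528, PV = 45.518926
  t = 6.0000: CF_t = 51.000000, DF = 0.872461, PV = 44.495529
  t = 7.0000: CF_t = 51.000000, DF = 0.852846, PV = 43.495141
  t = 8.0000: CF_t = 51.000000, DF = 0.833671, PV = 42.517244
  t = 9.0000: CF_t = 51.000000, DF = 0.814928, PV = 41.561333
  t = 10.0000: CF_t = 1051.000000, DF = 0.796606, PV = 837.233079
Price P = sum_t PV_t = 1247.609887
Macaulay numerator sum_t t * PV_t:
  t * PV_t at t = 1.0000: 49.853372
  t * PV_t at t = 2.0000: 97.465049
  t * PV_t at t = 3.0000: 142.910629
  t * PV_t at t = 4.0000: 186.263446
  t * PV_t at t = 5.0000: 227.594631
  t * PV_t at t = 6.0000: 266.973174
  t * PV_t at t = 7.0000: 304.465985
  t * PV_t at t = 8.0000: 340.137953
  t * PV_t at t = 9.0000: 374.052001
  t * PV_t at t = 10.0000: 8372.330789
Macaulay duration D = (sum_t t * PV_t) / P = 10362.047028 / 1247.609887 = 8.305519


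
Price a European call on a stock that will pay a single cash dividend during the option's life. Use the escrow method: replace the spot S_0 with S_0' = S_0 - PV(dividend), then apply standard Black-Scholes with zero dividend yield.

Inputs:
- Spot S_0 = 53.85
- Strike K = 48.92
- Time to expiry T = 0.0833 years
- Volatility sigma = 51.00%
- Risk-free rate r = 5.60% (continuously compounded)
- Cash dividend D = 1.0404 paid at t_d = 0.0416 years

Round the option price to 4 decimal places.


PV(D) = D * exp(-r * t_d) = 1.0404 * 0.99767311 = 1.03797911
S_0' = S_0 - PV(D) = 53.8500 - 1.03797911 = 52.81202089
d1 = (ln(S_0'/K) + (r + sigma^2/2)*T) / (sigma*sqrt(T)) = 0.62536478
d2 = d1 - sigma*sqrt(T) = 0.47816991
exp(-rT) = 0.99534606
N(d1) = 0.73413416; N(d2) = 0.68373536
C = S_0' * N(d1) - K * exp(-rT) * N(d2) = 52.81202089 * 0.73413416 - 48.9200 * 0.99534606 * 0.68373536 = 5.4784

Answer: Price = 5.4784


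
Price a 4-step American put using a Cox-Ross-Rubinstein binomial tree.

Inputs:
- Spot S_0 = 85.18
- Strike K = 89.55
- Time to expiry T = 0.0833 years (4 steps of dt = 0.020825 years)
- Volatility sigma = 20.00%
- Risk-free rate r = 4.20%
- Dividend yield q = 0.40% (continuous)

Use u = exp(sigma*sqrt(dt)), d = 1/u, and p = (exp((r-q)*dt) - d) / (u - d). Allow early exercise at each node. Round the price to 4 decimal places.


dt = T/N = 0.020825
u = exp(sigma*sqrt(dt)) = 1.029282; d = 1/u = 0.971551
p = (exp((r-q)*dt) - d) / (u - d) = 0.506498
Discount per step: exp(-r*dt) = 0.999126
Stock lattice S(k, i) with i counting down-moves:
  k=0: S(0,0) = 85.1800
  k=1: S(1,0) = 87.6743; S(1,1) = 82.7567
  k=2: S(2,0) = 90.2416; S(2,1) = 85.1800; S(2,2) = 80.4023
  k=3: S(3,0) = 92.8840; S(3,1) = 87.6743; S(3,2) = 82.7567; S(3,3) = 78.1149
  k=4: S(4,0) = 95.6039; S(4,1) = 90.2416; S(4,2) = 85.1800; S(4,3) = 80.4023; S(4,4) = 75.8926
Terminal payoffs V(N, i) = max(K - S_T, 0):
  V(4,0) = 0.000000; V(4,1) = 0.000000; V(4,2) = 4.370000; V(4,3) = 9.147668; V(4,4) = 13.657360
Backward induction: V(k, i) = exp(-r*dt) * [p * V(k+1, i) + (1-p) * V(k+1, i+1)]; then take max(V_cont, immediate exercise) for American.
  V(3,0) = exp(-r*dt) * [p*0.000000 + (1-p)*0.000000] = 0.000000; exercise = 0.000000; V(3,0) = max -> 0.000000
  V(3,1) = exp(-r*dt) * [p*0.000000 + (1-p)*4.370000] = 2.154719; exercise = 1.875736; V(3,1) = max -> 2.154719
  V(3,2) = exp(-r*dt) * [p*4.370000 + (1-p)*9.147668] = 6.721907; exercise = 6.793304; V(3,2) = max -> 6.793304
  V(3,3) = exp(-r*dt) * [p*9.147668 + (1-p)*13.657360] = 11.363267; exercise = 11.435051; V(3,3) = max -> 11.435051
  V(2,0) = exp(-r*dt) * [p*0.000000 + (1-p)*2.154719] = 1.062428; exercise = 0.000000; V(2,0) = max -> 1.062428
  V(2,1) = exp(-r*dt) * [p*2.154719 + (1-p)*6.793304] = 4.439985; exercise = 4.370000; V(2,1) = max -> 4.439985
  V(2,2) = exp(-r*dt) * [p*6.793304 + (1-p)*11.435051] = 9.076074; exercise = 9.147668; V(2,2) = max -> 9.147668
  V(1,0) = exp(-r*dt) * [p*1.062428 + (1-p)*4.439985] = 2.726874; exercise = 1.875736; V(1,0) = max -> 2.726874
  V(1,1) = exp(-r*dt) * [p*4.439985 + (1-p)*9.147668] = 6.757323; exercise = 6.793304; V(1,1) = max -> 6.793304
  V(0,0) = exp(-r*dt) * [p*2.726874 + (1-p)*6.793304] = 4.729527; exercise = 4.370000; V(0,0) = max -> 4.729527

Answer: Price = V(0,0) = 4.7295


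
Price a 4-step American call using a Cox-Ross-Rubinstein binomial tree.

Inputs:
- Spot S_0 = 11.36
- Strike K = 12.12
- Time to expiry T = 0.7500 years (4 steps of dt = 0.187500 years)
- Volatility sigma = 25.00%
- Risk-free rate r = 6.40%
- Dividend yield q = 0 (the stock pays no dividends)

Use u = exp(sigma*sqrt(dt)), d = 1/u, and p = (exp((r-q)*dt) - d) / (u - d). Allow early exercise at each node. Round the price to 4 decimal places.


Answer: Price = V(0,0) = 0.9288

Derivation:
dt = T/N = 0.187500
u = exp(sigma*sqrt(dt)) = 1.114330; d = 1/u = 0.897400
p = (exp((r-q)*dt) - d) / (u - d) = 0.528614
Discount per step: exp(-r*dt) = 0.988072
Stock lattice S(k, i) with i counting down-moves:
  k=0: S(0,0) = 11.3600
  k=1: S(1,0) = 12.6588; S(1,1) = 10.1945
  k=2: S(2,0) = 14.1061; S(2,1) = 11.3600; S(2,2) = 9.1485
  k=3: S(3,0) = 15.7188; S(3,1) = 12.6588; S(3,2) = 10.1945; S(3,3) = 8.2099
  k=4: S(4,0) = 17.5159; S(4,1) = 14.1061; S(4,2) = 11.3600; S(4,3) = 9.1485; S(4,4) = 7.3676
Terminal payoffs V(N, i) = max(S_T - K, 0):
  V(4,0) = 5.395936; V(4,1) = 1.986064; V(4,2) = 0.000000; V(4,3) = 0.000000; V(4,4) = 0.000000
Backward induction: V(k, i) = exp(-r*dt) * [p * V(k+1, i) + (1-p) * V(k+1, i+1)]; then take max(V_cont, immediate exercise) for American.
  V(3,0) = exp(-r*dt) * [p*5.395936 + (1-p)*1.986064] = 3.743379; exercise = 3.598808; V(3,0) = max -> 3.743379
  V(3,1) = exp(-r*dt) * [p*1.986064 + (1-p)*0.000000] = 1.037338; exercise = 0.538787; V(3,1) = max -> 1.037338
  V(3,2) = exp(-r*dt) * [p*0.000000 + (1-p)*0.000000] = 0.000000; exercise = 0.000000; V(3,2) = max -> 0.000000
  V(3,3) = exp(-r*dt) * [p*0.000000 + (1-p)*0.000000] = 0.000000; exercise = 0.000000; V(3,3) = max -> 0.000000
  V(2,0) = exp(-r*dt) * [p*3.743379 + (1-p)*1.037338] = 2.438352; exercise = 1.986064; V(2,0) = max -> 2.438352
  V(2,1) = exp(-r*dt) * [p*1.037338 + (1-p)*0.000000] = 0.541810; exercise = 0.000000; V(2,1) = max -> 0.541810
  V(2,2) = exp(-r*dt) * [p*0.000000 + (1-p)*0.000000] = 0.000000; exercise = 0.000000; V(2,2) = max -> 0.000000
  V(1,0) = exp(-r*dt) * [p*2.438352 + (1-p)*0.541810] = 1.525927; exercise = 0.538787; V(1,0) = max -> 1.525927
  V(1,1) = exp(-r*dt) * [p*0.541810 + (1-p)*0.000000] = 0.282992; exercise = 0.000000; V(1,1) = max -> 0.282992
  V(0,0) = exp(-r*dt) * [p*1.525927 + (1-p)*0.282992] = 0.928812; exercise = 0.000000; V(0,0) = max -> 0.928812


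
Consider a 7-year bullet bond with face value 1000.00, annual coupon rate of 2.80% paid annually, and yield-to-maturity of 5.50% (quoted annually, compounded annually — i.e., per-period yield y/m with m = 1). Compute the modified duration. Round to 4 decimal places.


Coupon per period c = face * coupon_rate / m = 28.000000
Periods per year m = 1; per-period yield y/m = 0.055000
Number of cashflows N = 7
Cashflows (t years, CF_t, discount factor 1/(1+y/m)^(m*t), PV):
  t = 1.0000: CF_t = 28.000000, DF = 0.947867, PV = 26.540284
  t = 2.0000: CF_t = 28.000000, DF = 0.898452, PV = 25.156668
  t = 3.0000: CF_t = 28.000000, DF = 0.851614, PV = 23.845183
  t = 4.0000: CF_t = 28.000000, DF = 0.807217, PV = 22.602069
  t = 5.0000: CF_t = 28.000000, DF = 0.765134, PV = 21.423762
  t = 6.0000: CF_t = 28.000000, DF = 0.725246, PV = 20.306883
  t = 7.0000: CF_t = 1028.000000, DF = 0.687437, PV = 706.685039
Price P = sum_t PV_t = 846.559888
First compute Macaulay numerator sum_t t * PV_t:
  t * PV_t at t = 1.0000: 26.540284
  t * PV_t at t = 2.0000: 50.313335
  t * PV_t at t = 3.0000: 71.535548
  t * PV_t at t = 4.0000: 90.408275
  t * PV_t at t = 5.0000: 107.118810
  t * PV_t at t = 6.0000: 121.841300
  t * PV_t at t = 7.0000: 4946.795274
Macaulay duration D = 5414.552827 / 846.559888 = 6.395948
Modified duration = D / (1 + y/m) = 6.395948 / (1 + 0.055000) = 6.062510

Answer: Modified duration = 6.0625


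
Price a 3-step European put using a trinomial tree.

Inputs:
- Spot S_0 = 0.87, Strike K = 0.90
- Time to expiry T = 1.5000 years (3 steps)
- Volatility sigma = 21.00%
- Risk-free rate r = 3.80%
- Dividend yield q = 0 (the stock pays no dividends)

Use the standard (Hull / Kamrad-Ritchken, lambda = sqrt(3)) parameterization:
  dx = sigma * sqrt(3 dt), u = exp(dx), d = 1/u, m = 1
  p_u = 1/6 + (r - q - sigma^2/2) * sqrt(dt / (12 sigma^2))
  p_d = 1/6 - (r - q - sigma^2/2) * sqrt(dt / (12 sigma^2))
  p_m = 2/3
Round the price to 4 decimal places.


dt = T/N = 0.500000; dx = sigma*sqrt(3*dt) = 0.257196
u = exp(dx) = 1.293299; d = 1/u = 0.773216
p_u = 0.182170, p_m = 0.666667, p_d = 0.151163
Discount per step: exp(-r*dt) = 0.981179
Stock lattice S(k, j) with j the centered position index:
  k=0: S(0,+0) = 0.8700
  k=1: S(1,-1) = 0.6727; S(1,+0) = 0.8700; S(1,+1) = 1.1252
  k=2: S(2,-2) = 0.5201; S(2,-1) = 0.6727; S(2,+0) = 0.8700; S(2,+1) = 1.1252; S(2,+2) = 1.4552
  k=3: S(3,-3) = 0.4022; S(3,-2) = 0.5201; S(3,-1) = 0.6727; S(3,+0) = 0.8700; S(3,+1) = 1.1252; S(3,+2) = 1.4552; S(3,+3) = 1.8820
Terminal payoffs V(N, j) = max(K - S_T, 0):
  V(3,-3) = 0.497818; V(3,-2) = 0.379859; V(3,-1) = 0.227302; V(3,+0) = 0.030000; V(3,+1) = 0.000000; V(3,+2) = 0.000000; V(3,+3) = 0.000000
Backward induction: V(k, j) = exp(-r*dt) * [p_u * V(k+1, j+1) + p_m * V(k+1, j) + p_d * V(k+1, j-1)]
  V(2,-2) = exp(-r*dt) * [p_u*0.227302 + p_m*0.379859 + p_d*0.497818] = 0.362937
  V(2,-1) = exp(-r*dt) * [p_u*0.030000 + p_m*0.227302 + p_d*0.379859] = 0.210385
  V(2,+0) = exp(-r*dt) * [p_u*0.000000 + p_m*0.030000 + p_d*0.227302] = 0.053337
  V(2,+1) = exp(-r*dt) * [p_u*0.000000 + p_m*0.000000 + p_d*0.030000] = 0.004450
  V(2,+2) = exp(-r*dt) * [p_u*0.000000 + p_m*0.000000 + p_d*0.000000] = 0.000000
  V(1,-1) = exp(-r*dt) * [p_u*0.053337 + p_m*0.210385 + p_d*0.362937] = 0.200980
  V(1,+0) = exp(-r*dt) * [p_u*0.004450 + p_m*0.053337 + p_d*0.210385] = 0.066888
  V(1,+1) = exp(-r*dt) * [p_u*0.000000 + p_m*0.004450 + p_d*0.053337] = 0.010821
  V(0,+0) = exp(-r*dt) * [p_u*0.010821 + p_m*0.066888 + p_d*0.200980] = 0.075496

Answer: Price = V(0,0) = 0.0755


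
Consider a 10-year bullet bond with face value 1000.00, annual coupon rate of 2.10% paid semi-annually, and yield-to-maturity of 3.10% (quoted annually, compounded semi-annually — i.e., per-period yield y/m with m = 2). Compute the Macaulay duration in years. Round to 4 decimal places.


Answer: Macaulay duration = 9.0183 years

Derivation:
Coupon per period c = face * coupon_rate / m = 10.500000
Periods per year m = 2; per-period yield y/m = 0.015500
Number of cashflows N = 20
Cashflows (t years, CF_t, discount factor 1/(1+y/m)^(m*t), PV):
  t = 0.5000: CF_t = 10.500000, DF = 0.984737, PV = 10.339734
  t = 1.0000: CF_t = 10.500000, DF = 0.969706, PV = 10.181914
  t = 1.5000: CF_t = 10.500000, DF = 0.954905, PV = 10.026504
  t = 2.0000: CF_t = 10.500000, DF = 0.940330, PV = 9.873465
  t = 2.5000: CF_t = 10.500000, DF = 0.925977, PV = 9.722762
  t = 3.0000: CF_t = 10.500000, DF = 0.911844, PV = 9.574360
  t = 3.5000: CF_t = 10.500000, DF = 0.897926, PV = 9.428222
  t = 4.0000: CF_t = 10.500000, DF = 0.884220, PV = 9.284315
  t = 4.5000: CF_t = 10.500000, DF = 0.870724, PV = 9.142605
  t = 5.0000: CF_t = 10.500000, DF = 0.857434, PV = 9.003057
  t = 5.5000: CF_t = 10.500000, DF = 0.844347, PV = 8.865640
  t = 6.0000: CF_t = 10.500000, DF = 0.831459, PV = 8.730320
  t = 6.5000: CF_t = 10.500000, DF = 0.818768, PV = 8.597066
  t = 7.0000: CF_t = 10.500000, DF = 0.806271, PV = 8.465845
  t = 7.5000: CF_t = 10.500000, DF = 0.793964, PV = 8.336627
  t = 8.0000: CF_t = 10.500000, DF = 0.781846, PV = 8.209382
  t = 8.5000: CF_t = 10.500000, DF = 0.769912, PV = 8.084079
  t = 9.0000: CF_t = 10.500000, DF = 0.758161, PV = 7.960688
  t = 9.5000: CF_t = 10.500000, DF = 0.746589, PV = 7.839181
  t = 10.0000: CF_t = 1010.500000, DF = 0.735193, PV = 742.912666
Price P = sum_t PV_t = 914.578432
Macaulay numerator sum_t t * PV_t:
  t * PV_t at t = 0.5000: 5.169867
  t * PV_t at t = 1.0000: 10.181914
  t * PV_t at t = 1.5000: 15.039755
  t * PV_t at t = 2.0000: 19.746930
  t * PV_t at t = 2.5000: 24.306905
  t * PV_t at t = 3.0000: 28.723079
  t * PV_t at t = 3.5000: 32.998777
  t * PV_t at t = 4.0000: 37.137261
  t * PV_t at t = 4.5000: 41.141722
  t * PV_t at t = 5.0000: 45.015287
  t * PV_t at t = 5.5000: 48.761020
  t * PV_t at t = 6.0000: 52.381920
  t * PV_t at t = 6.5000: 55.880926
  t * PV_t at t = 7.0000: 59.260915
  t * PV_t at t = 7.5000: 62.524704
  t * PV_t at t = 8.0000: 65.675055
  t * PV_t at t = 8.5000: 68.714668
  t * PV_t at t = 9.0000: 71.646191
  t * PV_t at t = 9.5000: 74.472216
  t * PV_t at t = 10.0000: 7429.126665
Macaulay duration D = (sum_t t * PV_t) / P = 8247.905779 / 914.578432 = 9.018260


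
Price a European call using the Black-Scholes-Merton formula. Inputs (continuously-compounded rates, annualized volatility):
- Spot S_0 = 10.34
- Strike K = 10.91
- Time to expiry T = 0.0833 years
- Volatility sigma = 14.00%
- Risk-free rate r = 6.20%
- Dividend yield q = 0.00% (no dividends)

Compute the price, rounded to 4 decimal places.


Answer: Price = 0.0240

Derivation:
d1 = (ln(S/K) + (r - q + 0.5*sigma^2) * T) / (sigma * sqrt(T)) = -1.17998508
d2 = d1 - sigma * sqrt(T) = -1.22039152
exp(-rT) = 0.99484871; exp(-qT) = 1.00000000
C = S_0 * exp(-qT) * N(d1) - K * exp(-rT) * N(d2)
N(d1) = 0.11900307; N(d2) = 0.11115825
C = 10.3400 * 1.00000000 * 0.11900307 - 10.9100 * 0.99484871 * 0.11115825 = 0.0240


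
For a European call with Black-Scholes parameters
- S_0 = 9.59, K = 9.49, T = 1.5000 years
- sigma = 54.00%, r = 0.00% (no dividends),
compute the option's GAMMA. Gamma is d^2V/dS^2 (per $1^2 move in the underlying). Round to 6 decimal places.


Answer: Gamma = 0.059235

Derivation:
d1 = 0.3465306389; d2 = -0.3148315917
phi(d1) = 0.3756940081; exp(-qT) = 1.0000000000; exp(-rT) = 1.0000000000
Gamma = exp(-qT) * phi(d1) / (S * sigma * sqrt(T)) = 1.0000000000 * 0.3756940081 / (9.5900 * 0.5400 * 1.2247448714) = 0.059235


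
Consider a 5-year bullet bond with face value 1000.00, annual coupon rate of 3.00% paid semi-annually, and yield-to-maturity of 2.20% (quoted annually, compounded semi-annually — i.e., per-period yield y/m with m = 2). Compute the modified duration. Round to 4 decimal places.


Answer: Modified duration = 4.6365

Derivation:
Coupon per period c = face * coupon_rate / m = 15.000000
Periods per year m = 2; per-period yield y/m = 0.011000
Number of cashflows N = 10
Cashflows (t years, CF_t, discount factor 1/(1+y/m)^(m*t), PV):
  t = 0.5000: CF_t = 15.000000, DF = 0.989120, PV = 14.836795
  t = 1.0000: CF_t = 15.000000, DF = 0.978358, PV = 14.675366
  t = 1.5000: CF_t = 15.000000, DF = 0.967713, PV = 14.515694
  t = 2.0000: CF_t = 15.000000, DF = 0.957184, PV = 14.357758
  t = 2.5000: CF_t = 15.000000, DF = 0.946769, PV = 14.201541
  t = 3.0000: CF_t = 15.000000, DF = 0.936468, PV = 14.047024
  t = 3.5000: CF_t = 15.000000, DF = 0.926279, PV = 13.894188
  t = 4.0000: CF_t = 15.000000, DF = 0.916201, PV = 13.743015
  t = 4.5000: CF_t = 15.000000, DF = 0.906232, PV = 13.593486
  t = 5.0000: CF_t = 1015.000000, DF = 0.896372, PV = 909.817920
Price P = sum_t PV_t = 1037.682787
First compute Macaulay numerator sum_t t * PV_t:
  t * PV_t at t = 0.5000: 7.418398
  t * PV_t at t = 1.0000: 14.675366
  t * PV_t at t = 1.5000: 21.773540
  t * PV_t at t = 2.0000: 28.715517
  t * PV_t at t = 2.5000: 35.503853
  t * PV_t at t = 3.0000: 42.141072
  t * PV_t at t = 3.5000: 48.629658
  t * PV_t at t = 4.0000: 54.972059
  t * PV_t at t = 4.5000: 61.170689
  t * PV_t at t = 5.0000: 4549.089598
Macaulay duration D = 4864.089750 / 1037.682787 = 4.687453
Modified duration = D / (1 + y/m) = 4.687453 / (1 + 0.011000) = 4.636452


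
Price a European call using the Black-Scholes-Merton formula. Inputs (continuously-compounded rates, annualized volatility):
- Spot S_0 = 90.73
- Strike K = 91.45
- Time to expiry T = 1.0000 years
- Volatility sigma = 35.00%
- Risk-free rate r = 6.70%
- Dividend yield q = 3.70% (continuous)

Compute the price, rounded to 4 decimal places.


Answer: Price = 12.9927

Derivation:
d1 = (ln(S/K) + (r - q + 0.5*sigma^2) * T) / (sigma * sqrt(T)) = 0.23813054
d2 = d1 - sigma * sqrt(T) = -0.11186946
exp(-rT) = 0.93519520; exp(-qT) = 0.96367614
C = S_0 * exp(-qT) * N(d1) - K * exp(-rT) * N(d2)
N(d1) = 0.59411008; N(d2) = 0.45546346
C = 90.7300 * 0.96367614 * 0.59411008 - 91.4500 * 0.93519520 * 0.45546346 = 12.9927


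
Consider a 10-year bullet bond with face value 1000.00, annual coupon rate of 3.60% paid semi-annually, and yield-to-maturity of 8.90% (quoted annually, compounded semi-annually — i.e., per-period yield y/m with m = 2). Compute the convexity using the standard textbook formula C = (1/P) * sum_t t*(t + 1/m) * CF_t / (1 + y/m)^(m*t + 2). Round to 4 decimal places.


Answer: Convexity = 71.7942

Derivation:
Coupon per period c = face * coupon_rate / m = 18.000000
Periods per year m = 2; per-period yield y/m = 0.044500
Number of cashflows N = 20
Cashflows (t years, CF_t, discount factor 1/(1+y/m)^(m*t), PV):
  t = 0.5000: CF_t = 18.000000, DF = 0.957396, PV = 17.233126
  t = 1.0000: CF_t = 18.000000, DF = 0.916607, PV = 16.498924
  t = 1.5000: CF_t = 18.000000, DF = 0.877556, PV = 15.796002
  t = 2.0000: CF_t = 18.000000, DF = 0.840168, PV = 15.123027
  t = 2.5000: CF_t = 18.000000, DF = 0.804374, PV = 14.478724
  t = 3.0000: CF_t = 18.000000, DF = 0.770104, PV = 13.861871
  t = 3.5000: CF_t = 18.000000, DF = 0.737294, PV = 13.271298
  t = 4.0000: CF_t = 18.000000, DF = 0.705883, PV = 12.705886
  t = 4.5000: CF_t = 18.000000, DF = 0.675809, PV = 12.164563
  t = 5.0000: CF_t = 18.000000, DF = 0.647017, PV = 11.646302
  t = 5.5000: CF_t = 18.000000, DF = 0.619451, PV = 11.150122
  t = 6.0000: CF_t = 18.000000, DF = 0.593060, PV = 10.675081
  t = 6.5000: CF_t = 18.000000, DF = 0.567793, PV = 10.220278
  t = 7.0000: CF_t = 18.000000, DF = 0.543603, PV = 9.784853
  t = 7.5000: CF_t = 18.000000, DF = 0.520443, PV = 9.367978
  t = 8.0000: CF_t = 18.000000, DF = 0.498270, PV = 8.968863
  t = 8.5000: CF_t = 18.000000, DF = 0.477042, PV = 8.586753
  t = 9.0000: CF_t = 18.000000, DF = 0.456718, PV = 8.220922
  t = 9.5000: CF_t = 18.000000, DF = 0.437260, PV = 7.870677
  t = 10.0000: CF_t = 1018.000000, DF = 0.418631, PV = 426.166092
Price P = sum_t PV_t = 653.791339
Convexity numerator sum_t t*(t + 1/m) * CF_t / (1+y/m)^(m*t + 2):
  t = 0.5000: term = 7.898001
  t = 1.0000: term = 22.684541
  t = 1.5000: term = 43.436171
  t = 2.0000: term = 69.309353
  t = 2.5000: term = 99.534734
  t = 3.0000: term = 133.411802
  t = 3.5000: term = 170.303880
  t = 4.0000: term = 209.633443
  t = 4.5000: term = 250.877744
  t = 5.0000: term = 293.564724
  t = 5.5000: term = 337.269189
  t = 6.0000: term = 381.609249
  t = 6.5000: term = 426.242978
  t = 7.0000: term = 470.865314
  t = 7.5000: term = 515.205158
  t = 8.0000: term = 559.022670
  t = 8.5000: term = 602.106753
  t = 9.0000: term = 644.272706
  t = 9.5000: term = 685.360041
  t = 10.0000: term = 41015.810896
Convexity = (1/P) * sum = 46938.419344 / 653.791339 = 71.794190


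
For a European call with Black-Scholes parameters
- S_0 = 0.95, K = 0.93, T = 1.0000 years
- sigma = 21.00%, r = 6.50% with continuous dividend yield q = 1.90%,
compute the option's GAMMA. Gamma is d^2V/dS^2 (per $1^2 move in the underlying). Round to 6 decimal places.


Answer: Gamma = 1.792360

Derivation:
d1 = 0.4253685640; d2 = 0.2153685640
phi(d1) = 0.3644347555; exp(-qT) = 0.9811793622; exp(-rT) = 0.9370674634
Gamma = exp(-qT) * phi(d1) / (S * sigma * sqrt(T)) = 0.9811793622 * 0.3644347555 / (0.9500 * 0.2100 * 1.0000000000) = 1.792360


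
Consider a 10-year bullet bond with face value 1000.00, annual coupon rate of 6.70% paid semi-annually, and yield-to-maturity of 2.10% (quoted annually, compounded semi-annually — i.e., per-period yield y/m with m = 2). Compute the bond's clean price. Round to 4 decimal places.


Answer: Price = 1412.9657

Derivation:
Coupon per period c = face * coupon_rate / m = 33.500000
Periods per year m = 2; per-period yield y/m = 0.010500
Number of cashflows N = 20
Cashflows (t years, CF_t, discount factor 1/(1+y/m)^(m*t), PV):
  t = 0.5000: CF_t = 33.500000, DF = 0.989609, PV = 33.151905
  t = 1.0000: CF_t = 33.500000, DF = 0.979326, PV = 32.807427
  t = 1.5000: CF_t = 33.500000, DF = 0.969150, PV = 32.466528
  t = 2.0000: CF_t = 33.500000, DF = 0.959080, PV = 32.129172
  t = 2.5000: CF_t = 33.500000, DF = 0.949114, PV = 31.795321
  t = 3.0000: CF_t = 33.500000, DF = 0.939252, PV = 31.464939
  t = 3.5000: CF_t = 33.500000, DF = 0.929492, PV = 31.137991
  t = 4.0000: CF_t = 33.500000, DF = 0.919834, PV = 30.814439
  t = 4.5000: CF_t = 33.500000, DF = 0.910276, PV = 30.494249
  t = 5.0000: CF_t = 33.500000, DF = 0.900818, PV = 30.177387
  t = 5.5000: CF_t = 33.500000, DF = 0.891457, PV = 29.863817
  t = 6.0000: CF_t = 33.500000, DF = 0.882194, PV = 29.553505
  t = 6.5000: CF_t = 33.500000, DF = 0.873027, PV = 29.246417
  t = 7.0000: CF_t = 33.500000, DF = 0.863956, PV = 28.942521
  t = 7.5000: CF_t = 33.500000, DF = 0.854979, PV = 28.641782
  t = 8.0000: CF_t = 33.500000, DF = 0.846095, PV = 28.344169
  t = 8.5000: CF_t = 33.500000, DF = 0.837303, PV = 28.049647
  t = 9.0000: CF_t = 33.500000, DF = 0.828603, PV = 27.758186
  t = 9.5000: CF_t = 33.500000, DF = 0.819993, PV = 27.469754
  t = 10.0000: CF_t = 1033.500000, DF = 0.811472, PV = 838.656513
Price P = sum_t PV_t = 1412.965670


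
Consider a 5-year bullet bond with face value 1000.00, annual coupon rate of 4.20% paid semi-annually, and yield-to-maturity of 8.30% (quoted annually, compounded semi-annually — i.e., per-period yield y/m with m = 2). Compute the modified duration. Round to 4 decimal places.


Coupon per period c = face * coupon_rate / m = 21.000000
Periods per year m = 2; per-period yield y/m = 0.041500
Number of cashflows N = 10
Cashflows (t years, CF_t, discount factor 1/(1+y/m)^(m*t), PV):
  t = 0.5000: CF_t = 21.000000, DF = 0.960154, PV = 20.163226
  t = 1.0000: CF_t = 21.000000, DF = 0.921895, PV = 19.359795
  t = 1.5000: CF_t = 21.000000, DF = 0.885161, PV = 18.588377
  t = 2.0000: CF_t = 21.000000, DF = 0.849890, PV = 17.847698
  t = 2.5000: CF_t = 21.000000, DF = 0.816025, PV = 17.136531
  t = 3.0000: CF_t = 21.000000, DF = 0.783510, PV = 16.453703
  t = 3.5000: CF_t = 21.000000, DF = 0.752290, PV = 15.798082
  t = 4.0000: CF_t = 21.000000, DF = 0.722314, PV = 15.168586
  t = 4.5000: CF_t = 21.000000, DF = 0.693532, PV = 14.564173
  t = 5.0000: CF_t = 1021.000000, DF = 0.665897, PV = 679.881148
Price P = sum_t PV_t = 834.961319
First compute Macaulay numerator sum_t t * PV_t:
  t * PV_t at t = 0.5000: 10.081613
  t * PV_t at t = 1.0000: 19.359795
  t * PV_t at t = 1.5000: 27.882565
  t * PV_t at t = 2.0000: 35.695395
  t * PV_t at t = 2.5000: 42.841329
  t * PV_t at t = 3.0000: 49.361108
  t * PV_t at t = 3.5000: 55.293288
  t * PV_t at t = 4.0000: 60.674344
  t * PV_t at t = 4.5000: 65.538778
  t * PV_t at t = 5.0000: 3399.405741
Macaulay duration D = 3766.133958 / 834.961319 = 4.510549
Modified duration = D / (1 + y/m) = 4.510549 / (1 + 0.041500) = 4.330820

Answer: Modified duration = 4.3308
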